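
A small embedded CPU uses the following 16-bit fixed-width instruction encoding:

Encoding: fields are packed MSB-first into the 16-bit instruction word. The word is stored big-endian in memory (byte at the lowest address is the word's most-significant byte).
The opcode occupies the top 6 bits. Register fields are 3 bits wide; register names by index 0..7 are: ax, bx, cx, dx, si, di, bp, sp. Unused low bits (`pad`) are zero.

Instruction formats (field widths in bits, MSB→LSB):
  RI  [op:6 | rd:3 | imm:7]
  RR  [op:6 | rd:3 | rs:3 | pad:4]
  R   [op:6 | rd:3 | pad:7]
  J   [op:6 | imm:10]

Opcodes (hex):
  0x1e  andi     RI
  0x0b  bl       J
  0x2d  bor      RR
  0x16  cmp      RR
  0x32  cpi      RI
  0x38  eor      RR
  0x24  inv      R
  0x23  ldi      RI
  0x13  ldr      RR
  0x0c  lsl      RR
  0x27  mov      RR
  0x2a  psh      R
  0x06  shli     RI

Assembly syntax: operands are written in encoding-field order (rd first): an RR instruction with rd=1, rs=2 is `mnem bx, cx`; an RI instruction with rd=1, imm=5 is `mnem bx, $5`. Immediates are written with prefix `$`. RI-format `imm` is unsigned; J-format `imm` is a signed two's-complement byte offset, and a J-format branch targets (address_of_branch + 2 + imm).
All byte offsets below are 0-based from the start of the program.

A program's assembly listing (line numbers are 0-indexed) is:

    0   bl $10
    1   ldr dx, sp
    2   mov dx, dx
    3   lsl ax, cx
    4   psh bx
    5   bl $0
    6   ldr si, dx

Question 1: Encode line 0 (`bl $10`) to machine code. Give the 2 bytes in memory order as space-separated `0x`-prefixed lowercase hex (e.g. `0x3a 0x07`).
0x2c 0x0a

L0: bl op=0xb:6|imm=10:10 ⇒ 0x2c0a ⇒ big 2c 0a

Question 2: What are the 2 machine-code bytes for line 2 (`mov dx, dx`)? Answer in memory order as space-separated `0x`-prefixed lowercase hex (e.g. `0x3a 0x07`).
2. mov fields op=0x27:6|rd=3:3|rs=3:3|pad=0:4 → word 9db0h → 9d b0

0x9d 0xb0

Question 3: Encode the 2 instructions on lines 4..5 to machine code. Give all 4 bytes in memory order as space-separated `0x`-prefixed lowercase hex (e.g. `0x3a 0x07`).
line 4 (psh): pack op=0x2a:6|rd=1:3|pad=0:7 = 0xa880; big→ a8 80
line 5 (bl): pack op=0xb:6|imm=0:10 = 0x2c00; big→ 2c 00

0xa8 0x80 0x2c 0x00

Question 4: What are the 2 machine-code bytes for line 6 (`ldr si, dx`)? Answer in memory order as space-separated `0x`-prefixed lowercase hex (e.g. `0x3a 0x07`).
0x4e 0x30

line 6 (ldr): pack op=0x13:6|rd=4:3|rs=3:3|pad=0:4 = 0x4e30; big→ 4e 30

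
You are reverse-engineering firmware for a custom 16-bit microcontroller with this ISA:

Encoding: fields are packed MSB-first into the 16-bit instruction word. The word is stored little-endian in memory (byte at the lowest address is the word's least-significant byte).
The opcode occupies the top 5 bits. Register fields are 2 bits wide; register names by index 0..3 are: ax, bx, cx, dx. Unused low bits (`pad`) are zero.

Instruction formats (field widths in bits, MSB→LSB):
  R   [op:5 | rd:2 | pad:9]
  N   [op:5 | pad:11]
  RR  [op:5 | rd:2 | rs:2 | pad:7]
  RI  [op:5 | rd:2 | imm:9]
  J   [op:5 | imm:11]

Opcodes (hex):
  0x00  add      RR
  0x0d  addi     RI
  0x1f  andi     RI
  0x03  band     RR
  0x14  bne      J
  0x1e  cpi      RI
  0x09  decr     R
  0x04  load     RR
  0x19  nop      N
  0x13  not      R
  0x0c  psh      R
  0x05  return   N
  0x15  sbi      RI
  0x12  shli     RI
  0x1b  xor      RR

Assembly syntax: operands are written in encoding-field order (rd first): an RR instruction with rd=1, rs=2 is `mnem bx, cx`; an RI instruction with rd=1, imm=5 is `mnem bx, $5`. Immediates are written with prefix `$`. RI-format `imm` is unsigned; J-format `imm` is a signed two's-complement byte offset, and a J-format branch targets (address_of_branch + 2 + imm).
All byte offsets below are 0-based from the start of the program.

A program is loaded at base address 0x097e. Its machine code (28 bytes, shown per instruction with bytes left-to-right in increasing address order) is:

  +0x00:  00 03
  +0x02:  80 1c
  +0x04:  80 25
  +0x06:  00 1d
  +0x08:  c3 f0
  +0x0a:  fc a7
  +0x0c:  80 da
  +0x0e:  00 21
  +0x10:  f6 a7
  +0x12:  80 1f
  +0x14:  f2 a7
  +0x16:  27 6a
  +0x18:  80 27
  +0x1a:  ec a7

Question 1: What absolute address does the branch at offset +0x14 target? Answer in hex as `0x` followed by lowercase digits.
0x0986

+0x14: f2 a7 ⇒ word 0xa7f2 (little)
  top 5b → 0x14 → bne [J]
  [10:0] imm=2034 (s11→-14) = $-14
  target = base 0x097e + off 0x14 + 2 + imm -14 = 0x0986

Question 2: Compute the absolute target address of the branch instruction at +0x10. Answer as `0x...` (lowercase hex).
[10] f6 a7 → 0xa7f6
  opcode bits[15:11]=0x14: bne/J
  imm: (w>>0)&0x7ff=0x7f6 (s11→-10) → $-10
  target = base 0x097e + off 0x10 + 2 + imm -10 = 0x0986

0x0986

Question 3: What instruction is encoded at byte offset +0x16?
addi bx, $39

off 0x16: read 27 6a as little → 0x6a27
  op=0x6a27>>11=0xd ⇒ addi (RI)
  rd@[10:9]=0x1 ⇒ bx
  imm@[8:0]=0x27 ⇒ $39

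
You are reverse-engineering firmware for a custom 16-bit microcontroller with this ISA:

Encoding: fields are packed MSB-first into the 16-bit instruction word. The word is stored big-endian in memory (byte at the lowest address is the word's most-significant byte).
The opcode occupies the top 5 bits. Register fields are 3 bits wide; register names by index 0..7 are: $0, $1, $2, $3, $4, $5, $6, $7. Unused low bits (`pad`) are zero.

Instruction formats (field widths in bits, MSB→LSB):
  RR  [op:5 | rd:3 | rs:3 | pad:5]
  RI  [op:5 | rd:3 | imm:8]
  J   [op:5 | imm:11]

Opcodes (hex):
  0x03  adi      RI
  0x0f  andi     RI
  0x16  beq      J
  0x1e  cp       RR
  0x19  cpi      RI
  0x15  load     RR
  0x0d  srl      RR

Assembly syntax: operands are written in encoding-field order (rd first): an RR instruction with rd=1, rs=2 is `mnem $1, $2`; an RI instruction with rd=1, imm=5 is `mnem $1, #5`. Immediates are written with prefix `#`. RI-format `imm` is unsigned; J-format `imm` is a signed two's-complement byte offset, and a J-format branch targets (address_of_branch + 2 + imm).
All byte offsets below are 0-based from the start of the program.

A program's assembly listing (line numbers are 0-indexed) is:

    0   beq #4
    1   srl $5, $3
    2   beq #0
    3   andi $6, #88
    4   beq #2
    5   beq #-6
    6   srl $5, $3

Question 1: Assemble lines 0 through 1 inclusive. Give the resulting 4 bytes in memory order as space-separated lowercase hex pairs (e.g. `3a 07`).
0. beq fields op=0x16:5|imm=4:11 → word b004h → b0 04
1. srl fields op=0xd:5|rd=5:3|rs=3:3|pad=0:5 → word 6d60h → 6d 60

b0 04 6d 60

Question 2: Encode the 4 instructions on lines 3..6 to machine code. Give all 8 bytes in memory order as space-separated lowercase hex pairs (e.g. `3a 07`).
7e 58 b0 02 b7 fa 6d 60

3. andi fields op=0xf:5|rd=6:3|imm=88:8 → word 7e58h → 7e 58
4. beq fields op=0x16:5|imm=2:11 → word b002h → b0 02
5. beq fields op=0x16:5|imm=-6:11 → word b7fah → b7 fa
6. srl fields op=0xd:5|rd=5:3|rs=3:3|pad=0:5 → word 6d60h → 6d 60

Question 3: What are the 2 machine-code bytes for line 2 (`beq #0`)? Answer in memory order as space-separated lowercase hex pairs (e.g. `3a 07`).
L2: beq op=0x16:5|imm=0:11 ⇒ 0xb000 ⇒ big b0 00

b0 00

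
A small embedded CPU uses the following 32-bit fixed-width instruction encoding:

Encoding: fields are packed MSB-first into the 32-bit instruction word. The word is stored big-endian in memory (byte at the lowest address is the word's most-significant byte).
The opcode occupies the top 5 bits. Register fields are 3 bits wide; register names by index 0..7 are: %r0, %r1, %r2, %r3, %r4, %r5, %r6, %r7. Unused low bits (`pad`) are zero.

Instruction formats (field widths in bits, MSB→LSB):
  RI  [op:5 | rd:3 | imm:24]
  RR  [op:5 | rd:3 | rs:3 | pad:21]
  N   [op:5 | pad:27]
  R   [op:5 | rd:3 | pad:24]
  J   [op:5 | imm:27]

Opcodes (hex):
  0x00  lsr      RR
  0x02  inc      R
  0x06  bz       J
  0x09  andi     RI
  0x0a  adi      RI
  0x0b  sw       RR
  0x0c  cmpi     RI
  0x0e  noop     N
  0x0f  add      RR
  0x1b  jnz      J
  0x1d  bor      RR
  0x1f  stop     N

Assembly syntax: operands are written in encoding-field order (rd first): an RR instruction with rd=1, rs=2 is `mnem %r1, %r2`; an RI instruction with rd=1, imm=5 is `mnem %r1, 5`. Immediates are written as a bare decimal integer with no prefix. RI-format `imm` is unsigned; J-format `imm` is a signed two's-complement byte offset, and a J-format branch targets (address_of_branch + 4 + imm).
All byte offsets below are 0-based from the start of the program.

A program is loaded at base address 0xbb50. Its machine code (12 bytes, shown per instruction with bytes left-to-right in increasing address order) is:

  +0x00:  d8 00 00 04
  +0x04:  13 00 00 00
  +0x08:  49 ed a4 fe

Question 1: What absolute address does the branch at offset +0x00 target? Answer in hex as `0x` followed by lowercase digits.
0xbb58

@+00  big-endian(d8 00 00 04) = 0xd8000004
  opcode bits[31:27]=0x1b: jnz/J
  imm: (w>>0)&0x7ffffff=0x4 → 4
  target = base 0xbb50 + off 0x00 + 4 + imm 4 = 0xbb58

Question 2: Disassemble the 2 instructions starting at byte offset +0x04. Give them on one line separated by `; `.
+0x04: 13 00 00 00 ⇒ word 0x13000000 (big)
  op=0x13000000>>27=0x2 ⇒ inc (R)
  rd: (w>>24)&0x7=0x3 → %r3
+0x08: 49 ed a4 fe ⇒ word 0x49eda4fe (big)
  op=0x49eda4fe>>27=0x9 ⇒ andi (RI)
  rd: (w>>24)&0x7=0x1 → %r1
  imm: (w>>0)&0xffffff=0xeda4fe → 15574270

inc %r3; andi %r1, 15574270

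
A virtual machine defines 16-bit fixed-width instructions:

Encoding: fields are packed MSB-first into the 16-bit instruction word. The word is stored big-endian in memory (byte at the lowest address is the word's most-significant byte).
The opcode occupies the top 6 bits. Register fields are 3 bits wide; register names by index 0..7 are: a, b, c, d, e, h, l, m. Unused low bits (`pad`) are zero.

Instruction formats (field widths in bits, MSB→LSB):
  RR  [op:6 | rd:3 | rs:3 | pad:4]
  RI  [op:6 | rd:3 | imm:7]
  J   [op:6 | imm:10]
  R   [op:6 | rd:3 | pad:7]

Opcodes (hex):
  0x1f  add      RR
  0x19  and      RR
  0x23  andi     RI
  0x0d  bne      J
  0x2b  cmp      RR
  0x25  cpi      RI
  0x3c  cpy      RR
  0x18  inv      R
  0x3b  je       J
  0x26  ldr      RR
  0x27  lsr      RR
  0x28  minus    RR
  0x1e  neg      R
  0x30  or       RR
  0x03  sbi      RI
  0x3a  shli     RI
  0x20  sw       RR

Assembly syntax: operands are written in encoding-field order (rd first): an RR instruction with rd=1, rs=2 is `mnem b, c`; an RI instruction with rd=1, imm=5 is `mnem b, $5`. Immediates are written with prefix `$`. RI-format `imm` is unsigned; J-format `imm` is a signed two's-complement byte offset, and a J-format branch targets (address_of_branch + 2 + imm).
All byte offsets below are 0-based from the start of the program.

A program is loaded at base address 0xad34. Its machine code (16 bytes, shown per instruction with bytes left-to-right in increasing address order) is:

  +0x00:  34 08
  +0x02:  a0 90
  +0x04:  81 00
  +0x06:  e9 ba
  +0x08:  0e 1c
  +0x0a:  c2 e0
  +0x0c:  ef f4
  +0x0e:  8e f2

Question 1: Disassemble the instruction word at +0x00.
bne $8

+0x00: 34 08 ⇒ word 0x3408 (big)
  top 6b → 0xd → bne [J]
  imm@[9:0]=0x8 ⇒ $8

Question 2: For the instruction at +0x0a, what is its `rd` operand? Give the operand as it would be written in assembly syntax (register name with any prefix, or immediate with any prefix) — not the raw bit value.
h

off 0x0a: read c2 e0 as big → 0xc2e0
  top 6b → 0x30 → or [RR]
  rd: (w>>7)&0x7=0x5 → h
  rs: (w>>4)&0x7=0x6 → l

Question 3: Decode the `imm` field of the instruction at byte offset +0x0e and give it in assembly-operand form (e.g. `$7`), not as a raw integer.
$114

@+0e  big-endian(8e f2) = 0x8ef2
  opcode bits[15:10]=0x23: andi/RI
  rd@[9:7]=0x5 ⇒ h
  imm@[6:0]=0x72 ⇒ $114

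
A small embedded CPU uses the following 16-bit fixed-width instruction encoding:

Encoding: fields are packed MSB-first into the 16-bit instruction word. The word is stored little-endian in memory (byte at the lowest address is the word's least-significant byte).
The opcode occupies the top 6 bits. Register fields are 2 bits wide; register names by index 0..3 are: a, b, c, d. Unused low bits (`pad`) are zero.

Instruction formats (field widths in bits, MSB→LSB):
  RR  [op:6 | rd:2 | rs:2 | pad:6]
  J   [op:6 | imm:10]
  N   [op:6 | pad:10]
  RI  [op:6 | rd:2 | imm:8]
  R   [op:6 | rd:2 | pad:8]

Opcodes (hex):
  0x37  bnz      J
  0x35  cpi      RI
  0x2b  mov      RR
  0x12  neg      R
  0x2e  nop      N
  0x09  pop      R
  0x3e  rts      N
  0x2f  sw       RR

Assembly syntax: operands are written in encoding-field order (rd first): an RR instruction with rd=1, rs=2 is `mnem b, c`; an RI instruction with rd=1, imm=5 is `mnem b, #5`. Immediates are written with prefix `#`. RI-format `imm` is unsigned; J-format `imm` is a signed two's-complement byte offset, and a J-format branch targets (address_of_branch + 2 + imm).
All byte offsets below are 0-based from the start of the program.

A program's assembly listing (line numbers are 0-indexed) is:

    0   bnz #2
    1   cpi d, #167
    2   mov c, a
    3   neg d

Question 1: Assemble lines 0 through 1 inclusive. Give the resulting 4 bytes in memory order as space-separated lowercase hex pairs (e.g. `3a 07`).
0. bnz fields op=0x37:6|imm=2:10 → word dc02h → 02 dc
1. cpi fields op=0x35:6|rd=3:2|imm=167:8 → word d7a7h → a7 d7

02 dc a7 d7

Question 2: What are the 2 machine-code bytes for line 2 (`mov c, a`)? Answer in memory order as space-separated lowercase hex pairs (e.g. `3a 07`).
00 ae

2. mov fields op=0x2b:6|rd=2:2|rs=0:2|pad=0:6 → word ae00h → 00 ae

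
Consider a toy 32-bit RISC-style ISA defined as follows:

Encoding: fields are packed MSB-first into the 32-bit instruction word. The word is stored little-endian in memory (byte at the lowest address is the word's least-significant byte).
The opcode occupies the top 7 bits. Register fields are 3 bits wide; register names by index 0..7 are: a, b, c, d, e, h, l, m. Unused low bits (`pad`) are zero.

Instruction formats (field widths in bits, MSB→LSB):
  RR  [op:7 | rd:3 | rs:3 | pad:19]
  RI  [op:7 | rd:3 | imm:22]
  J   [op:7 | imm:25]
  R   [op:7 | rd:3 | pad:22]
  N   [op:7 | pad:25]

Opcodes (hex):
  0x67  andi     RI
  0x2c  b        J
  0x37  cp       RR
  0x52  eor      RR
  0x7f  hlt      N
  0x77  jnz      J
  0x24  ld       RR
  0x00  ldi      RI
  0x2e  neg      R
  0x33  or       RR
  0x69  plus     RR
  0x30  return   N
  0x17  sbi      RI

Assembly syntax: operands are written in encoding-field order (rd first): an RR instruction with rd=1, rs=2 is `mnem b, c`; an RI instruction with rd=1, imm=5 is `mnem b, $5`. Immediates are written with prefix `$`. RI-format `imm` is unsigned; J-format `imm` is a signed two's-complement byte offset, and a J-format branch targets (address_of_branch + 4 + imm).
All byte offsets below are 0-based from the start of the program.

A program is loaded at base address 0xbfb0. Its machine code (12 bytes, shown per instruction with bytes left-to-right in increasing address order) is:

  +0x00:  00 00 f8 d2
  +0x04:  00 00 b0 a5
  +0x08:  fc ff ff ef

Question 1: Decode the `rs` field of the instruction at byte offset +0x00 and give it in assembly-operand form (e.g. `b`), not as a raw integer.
off 0x00: read 00 00 f8 d2 as little → 0xd2f80000
  opcode bits[31:25]=0x69: plus/RR
  rd: (w>>22)&0x7=0x3 → d
  rs: (w>>19)&0x7=0x7 → m

m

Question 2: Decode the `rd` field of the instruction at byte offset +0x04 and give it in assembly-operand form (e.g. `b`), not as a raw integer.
l

[04] 00 00 b0 a5 → 0xa5b00000
  top 7b → 0x52 → eor [RR]
  rd: (w>>22)&0x7=0x6 → l
  rs: (w>>19)&0x7=0x6 → l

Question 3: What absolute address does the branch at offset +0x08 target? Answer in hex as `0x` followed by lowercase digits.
[08] fc ff ff ef → 0xeffffffc
  top 7b → 0x77 → jnz [J]
  [24:0] imm=33554428 (s25→-4) = $-4
  target = base 0xbfb0 + off 0x08 + 4 + imm -4 = 0xbfb8

0xbfb8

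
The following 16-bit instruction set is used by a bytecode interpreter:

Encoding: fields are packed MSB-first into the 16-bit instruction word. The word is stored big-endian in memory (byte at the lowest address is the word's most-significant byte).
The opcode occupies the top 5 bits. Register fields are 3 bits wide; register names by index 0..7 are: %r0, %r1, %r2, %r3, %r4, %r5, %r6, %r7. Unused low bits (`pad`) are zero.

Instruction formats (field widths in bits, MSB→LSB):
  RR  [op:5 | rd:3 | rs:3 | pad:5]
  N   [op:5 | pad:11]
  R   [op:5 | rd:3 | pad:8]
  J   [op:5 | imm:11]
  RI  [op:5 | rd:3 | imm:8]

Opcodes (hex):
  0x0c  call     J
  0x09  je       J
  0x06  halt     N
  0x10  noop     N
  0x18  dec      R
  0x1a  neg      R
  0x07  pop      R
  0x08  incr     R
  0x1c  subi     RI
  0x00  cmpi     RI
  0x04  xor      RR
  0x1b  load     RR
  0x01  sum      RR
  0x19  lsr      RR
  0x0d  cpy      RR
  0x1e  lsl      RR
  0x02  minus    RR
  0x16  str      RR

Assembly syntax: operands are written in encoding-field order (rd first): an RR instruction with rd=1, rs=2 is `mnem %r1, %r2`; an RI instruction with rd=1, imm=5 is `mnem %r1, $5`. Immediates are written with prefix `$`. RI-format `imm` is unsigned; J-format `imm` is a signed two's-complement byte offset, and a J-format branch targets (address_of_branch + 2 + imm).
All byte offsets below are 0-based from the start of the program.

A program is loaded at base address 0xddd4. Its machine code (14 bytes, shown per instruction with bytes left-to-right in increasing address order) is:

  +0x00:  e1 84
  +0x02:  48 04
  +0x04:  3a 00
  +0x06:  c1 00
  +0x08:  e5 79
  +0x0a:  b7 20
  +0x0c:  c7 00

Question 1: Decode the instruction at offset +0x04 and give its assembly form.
pop %r2

[04] 3a 00 → 0x3a00
  opcode bits[15:11]=0x7: pop/R
  rd@[10:8]=0x2 ⇒ %r2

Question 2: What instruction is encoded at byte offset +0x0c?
dec %r7

+0x0c: c7 00 ⇒ word 0xc700 (big)
  op=0xc700>>11=0x18 ⇒ dec (R)
  rd: (w>>8)&0x7=0x7 → %r7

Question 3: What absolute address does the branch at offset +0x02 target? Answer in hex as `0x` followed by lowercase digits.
0xdddc

+0x02: 48 04 ⇒ word 0x4804 (big)
  opcode bits[15:11]=0x9: je/J
  [10:0] imm=4 = $4
  target = base 0xddd4 + off 0x02 + 2 + imm 4 = 0xdddc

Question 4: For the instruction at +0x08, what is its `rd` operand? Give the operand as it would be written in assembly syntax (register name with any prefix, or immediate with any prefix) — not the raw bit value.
[08] e5 79 → 0xe579
  op=0xe579>>11=0x1c ⇒ subi (RI)
  rd: (w>>8)&0x7=0x5 → %r5
  imm: (w>>0)&0xff=0x79 → $121

%r5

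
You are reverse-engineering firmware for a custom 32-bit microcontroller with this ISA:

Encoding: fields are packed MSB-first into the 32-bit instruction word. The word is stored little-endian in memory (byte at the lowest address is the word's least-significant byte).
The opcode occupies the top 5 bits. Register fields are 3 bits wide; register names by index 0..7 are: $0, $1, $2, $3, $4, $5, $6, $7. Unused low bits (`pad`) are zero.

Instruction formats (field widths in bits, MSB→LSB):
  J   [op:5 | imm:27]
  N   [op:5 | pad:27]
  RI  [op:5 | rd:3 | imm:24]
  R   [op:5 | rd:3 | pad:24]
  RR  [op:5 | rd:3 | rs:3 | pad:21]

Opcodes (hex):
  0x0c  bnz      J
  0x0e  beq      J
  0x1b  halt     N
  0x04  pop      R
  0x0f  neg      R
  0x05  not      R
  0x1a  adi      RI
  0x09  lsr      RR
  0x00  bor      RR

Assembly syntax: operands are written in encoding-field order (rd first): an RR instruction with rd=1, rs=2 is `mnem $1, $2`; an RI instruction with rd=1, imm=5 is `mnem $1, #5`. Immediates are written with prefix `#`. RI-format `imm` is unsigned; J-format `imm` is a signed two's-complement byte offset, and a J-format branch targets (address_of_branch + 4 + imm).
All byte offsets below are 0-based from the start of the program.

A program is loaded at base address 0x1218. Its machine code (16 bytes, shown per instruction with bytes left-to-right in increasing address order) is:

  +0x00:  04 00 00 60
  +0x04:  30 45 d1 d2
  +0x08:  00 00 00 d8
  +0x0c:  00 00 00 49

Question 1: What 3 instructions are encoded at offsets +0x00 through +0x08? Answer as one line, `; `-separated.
[00] 04 00 00 60 → 0x60000004
  op=0x60000004>>27=0xc ⇒ bnz (J)
  imm@[26:0]=0x4 ⇒ #4
[04] 30 45 d1 d2 → 0xd2d14530
  op=0xd2d14530>>27=0x1a ⇒ adi (RI)
  rd@[26:24]=0x2 ⇒ $2
  imm@[23:0]=0xd14530 ⇒ #13714736
[08] 00 00 00 d8 → 0xd8000000
  op=0xd8000000>>27=0x1b ⇒ halt (N)

bnz #4; adi $2, #13714736; halt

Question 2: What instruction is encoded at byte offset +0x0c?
lsr $1, $0

@+0c  little-endian(00 00 00 49) = 0x49000000
  opcode bits[31:27]=0x9: lsr/RR
  rd@[26:24]=0x1 ⇒ $1
  rs@[23:21]=0x0 ⇒ $0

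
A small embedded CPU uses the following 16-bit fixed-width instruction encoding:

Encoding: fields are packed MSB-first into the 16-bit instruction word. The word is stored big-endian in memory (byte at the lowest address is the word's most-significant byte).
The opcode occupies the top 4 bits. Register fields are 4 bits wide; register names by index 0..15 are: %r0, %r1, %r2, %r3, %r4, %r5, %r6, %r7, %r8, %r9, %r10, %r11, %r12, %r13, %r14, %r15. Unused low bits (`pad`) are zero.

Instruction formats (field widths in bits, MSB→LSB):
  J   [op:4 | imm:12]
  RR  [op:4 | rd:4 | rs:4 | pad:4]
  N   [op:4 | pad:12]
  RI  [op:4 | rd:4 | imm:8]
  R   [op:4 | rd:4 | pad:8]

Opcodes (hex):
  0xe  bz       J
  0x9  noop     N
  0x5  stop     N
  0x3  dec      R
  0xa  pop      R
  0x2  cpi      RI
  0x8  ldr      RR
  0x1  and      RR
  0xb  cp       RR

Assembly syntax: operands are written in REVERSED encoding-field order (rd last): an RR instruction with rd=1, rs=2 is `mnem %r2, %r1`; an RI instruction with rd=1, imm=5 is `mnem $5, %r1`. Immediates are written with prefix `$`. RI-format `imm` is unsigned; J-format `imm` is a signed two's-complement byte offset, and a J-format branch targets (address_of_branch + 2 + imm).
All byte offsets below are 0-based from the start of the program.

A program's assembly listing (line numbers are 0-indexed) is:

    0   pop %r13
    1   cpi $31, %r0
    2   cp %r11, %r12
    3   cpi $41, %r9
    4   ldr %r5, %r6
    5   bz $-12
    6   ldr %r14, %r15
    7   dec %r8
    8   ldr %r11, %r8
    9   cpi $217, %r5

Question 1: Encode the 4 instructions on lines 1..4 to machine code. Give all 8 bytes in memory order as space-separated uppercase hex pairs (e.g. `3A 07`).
L1: cpi op=0x2:4|rd=0:4|imm=31:8 ⇒ 0x201f ⇒ big 20 1f
L2: cp op=0xb:4|rd=12:4|rs=11:4|pad=0:4 ⇒ 0xbcb0 ⇒ big bc b0
L3: cpi op=0x2:4|rd=9:4|imm=41:8 ⇒ 0x2929 ⇒ big 29 29
L4: ldr op=0x8:4|rd=6:4|rs=5:4|pad=0:4 ⇒ 0x8650 ⇒ big 86 50

20 1F BC B0 29 29 86 50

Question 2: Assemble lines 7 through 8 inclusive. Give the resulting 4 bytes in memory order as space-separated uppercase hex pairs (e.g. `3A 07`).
7. dec fields op=0x3:4|rd=8:4|pad=0:8 → word 3800h → 38 00
8. ldr fields op=0x8:4|rd=8:4|rs=11:4|pad=0:4 → word 88b0h → 88 b0

38 00 88 B0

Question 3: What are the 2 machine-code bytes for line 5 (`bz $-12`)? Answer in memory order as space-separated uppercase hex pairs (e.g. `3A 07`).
line 5 (bz): pack op=0xe:4|imm=-12:12 = 0xeff4; big→ ef f4

EF F4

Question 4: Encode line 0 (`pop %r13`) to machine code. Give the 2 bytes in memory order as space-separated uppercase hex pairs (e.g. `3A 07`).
AD 00

line 0 (pop): pack op=0xa:4|rd=13:4|pad=0:8 = 0xad00; big→ ad 00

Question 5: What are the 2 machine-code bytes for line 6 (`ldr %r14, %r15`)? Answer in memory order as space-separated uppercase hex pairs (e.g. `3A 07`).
8F E0

L6: ldr op=0x8:4|rd=15:4|rs=14:4|pad=0:4 ⇒ 0x8fe0 ⇒ big 8f e0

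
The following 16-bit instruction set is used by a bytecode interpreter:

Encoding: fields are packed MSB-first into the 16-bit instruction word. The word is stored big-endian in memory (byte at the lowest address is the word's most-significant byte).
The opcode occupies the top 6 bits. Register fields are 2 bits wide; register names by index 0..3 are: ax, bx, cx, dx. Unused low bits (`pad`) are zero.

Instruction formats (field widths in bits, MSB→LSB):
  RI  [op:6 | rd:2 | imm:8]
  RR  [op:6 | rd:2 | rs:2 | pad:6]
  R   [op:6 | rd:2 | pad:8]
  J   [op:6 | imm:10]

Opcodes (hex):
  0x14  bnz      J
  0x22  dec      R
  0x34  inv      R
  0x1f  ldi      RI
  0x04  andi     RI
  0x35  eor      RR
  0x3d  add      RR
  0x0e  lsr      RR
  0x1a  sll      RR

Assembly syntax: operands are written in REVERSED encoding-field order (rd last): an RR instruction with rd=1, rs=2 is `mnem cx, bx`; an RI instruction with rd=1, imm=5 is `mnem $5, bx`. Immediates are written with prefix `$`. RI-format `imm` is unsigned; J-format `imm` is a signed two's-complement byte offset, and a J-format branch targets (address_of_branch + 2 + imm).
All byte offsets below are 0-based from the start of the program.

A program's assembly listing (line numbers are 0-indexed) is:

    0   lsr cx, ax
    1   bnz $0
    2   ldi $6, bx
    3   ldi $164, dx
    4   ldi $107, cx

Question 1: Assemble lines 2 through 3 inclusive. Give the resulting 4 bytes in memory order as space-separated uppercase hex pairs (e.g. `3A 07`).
line 2 (ldi): pack op=0x1f:6|rd=1:2|imm=6:8 = 0x7d06; big→ 7d 06
line 3 (ldi): pack op=0x1f:6|rd=3:2|imm=164:8 = 0x7fa4; big→ 7f a4

7D 06 7F A4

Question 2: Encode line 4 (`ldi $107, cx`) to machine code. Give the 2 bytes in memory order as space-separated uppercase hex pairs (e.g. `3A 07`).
7E 6B

line 4 (ldi): pack op=0x1f:6|rd=2:2|imm=107:8 = 0x7e6b; big→ 7e 6b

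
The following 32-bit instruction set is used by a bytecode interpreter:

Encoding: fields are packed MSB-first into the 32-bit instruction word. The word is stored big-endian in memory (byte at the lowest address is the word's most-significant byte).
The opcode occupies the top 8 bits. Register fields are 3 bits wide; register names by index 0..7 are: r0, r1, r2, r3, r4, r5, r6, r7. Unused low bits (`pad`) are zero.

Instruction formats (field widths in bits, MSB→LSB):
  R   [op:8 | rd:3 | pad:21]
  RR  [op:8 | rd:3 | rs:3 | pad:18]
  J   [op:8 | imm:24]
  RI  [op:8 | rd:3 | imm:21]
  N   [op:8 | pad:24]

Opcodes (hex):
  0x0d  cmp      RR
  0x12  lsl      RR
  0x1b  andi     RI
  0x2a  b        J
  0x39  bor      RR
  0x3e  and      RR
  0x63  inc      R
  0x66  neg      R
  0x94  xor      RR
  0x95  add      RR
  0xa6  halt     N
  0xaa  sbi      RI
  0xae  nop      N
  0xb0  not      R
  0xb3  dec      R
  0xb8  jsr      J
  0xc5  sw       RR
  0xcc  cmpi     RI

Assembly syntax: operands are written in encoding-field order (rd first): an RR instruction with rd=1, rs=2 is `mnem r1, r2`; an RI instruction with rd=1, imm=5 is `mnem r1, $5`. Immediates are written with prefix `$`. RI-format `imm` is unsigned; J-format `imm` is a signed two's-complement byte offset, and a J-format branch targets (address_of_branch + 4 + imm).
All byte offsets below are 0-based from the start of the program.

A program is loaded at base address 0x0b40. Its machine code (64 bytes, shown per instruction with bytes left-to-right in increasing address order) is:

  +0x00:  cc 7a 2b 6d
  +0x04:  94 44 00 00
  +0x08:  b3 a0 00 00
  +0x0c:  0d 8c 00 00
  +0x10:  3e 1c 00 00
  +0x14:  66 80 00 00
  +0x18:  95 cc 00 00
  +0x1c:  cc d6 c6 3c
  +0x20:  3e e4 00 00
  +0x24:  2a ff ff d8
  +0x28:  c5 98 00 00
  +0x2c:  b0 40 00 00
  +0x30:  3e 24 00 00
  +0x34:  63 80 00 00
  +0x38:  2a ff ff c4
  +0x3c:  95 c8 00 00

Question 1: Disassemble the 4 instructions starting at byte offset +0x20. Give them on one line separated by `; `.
off 0x20: read 3e e4 00 00 as big → 0x3ee40000
  op=0x3ee40000>>24=0x3e ⇒ and (RR)
  [23:21] rd=7 = r7
  [20:18] rs=1 = r1
off 0x24: read 2a ff ff d8 as big → 0x2affffd8
  op=0x2affffd8>>24=0x2a ⇒ b (J)
  [23:0] imm=16777176 (s24→-40) = $-40
off 0x28: read c5 98 00 00 as big → 0xc5980000
  op=0xc5980000>>24=0xc5 ⇒ sw (RR)
  [23:21] rd=4 = r4
  [20:18] rs=6 = r6
off 0x2c: read b0 40 00 00 as big → 0xb0400000
  op=0xb0400000>>24=0xb0 ⇒ not (R)
  [23:21] rd=2 = r2

and r7, r1; b $-40; sw r4, r6; not r2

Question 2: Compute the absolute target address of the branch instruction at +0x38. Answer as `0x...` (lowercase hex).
off 0x38: read 2a ff ff c4 as big → 0x2affffc4
  top 8b → 0x2a → b [J]
  imm@[23:0]=0xffffc4 (s24→-60) ⇒ $-60
  target = base 0x0b40 + off 0x38 + 4 + imm -60 = 0x0b40

0x0b40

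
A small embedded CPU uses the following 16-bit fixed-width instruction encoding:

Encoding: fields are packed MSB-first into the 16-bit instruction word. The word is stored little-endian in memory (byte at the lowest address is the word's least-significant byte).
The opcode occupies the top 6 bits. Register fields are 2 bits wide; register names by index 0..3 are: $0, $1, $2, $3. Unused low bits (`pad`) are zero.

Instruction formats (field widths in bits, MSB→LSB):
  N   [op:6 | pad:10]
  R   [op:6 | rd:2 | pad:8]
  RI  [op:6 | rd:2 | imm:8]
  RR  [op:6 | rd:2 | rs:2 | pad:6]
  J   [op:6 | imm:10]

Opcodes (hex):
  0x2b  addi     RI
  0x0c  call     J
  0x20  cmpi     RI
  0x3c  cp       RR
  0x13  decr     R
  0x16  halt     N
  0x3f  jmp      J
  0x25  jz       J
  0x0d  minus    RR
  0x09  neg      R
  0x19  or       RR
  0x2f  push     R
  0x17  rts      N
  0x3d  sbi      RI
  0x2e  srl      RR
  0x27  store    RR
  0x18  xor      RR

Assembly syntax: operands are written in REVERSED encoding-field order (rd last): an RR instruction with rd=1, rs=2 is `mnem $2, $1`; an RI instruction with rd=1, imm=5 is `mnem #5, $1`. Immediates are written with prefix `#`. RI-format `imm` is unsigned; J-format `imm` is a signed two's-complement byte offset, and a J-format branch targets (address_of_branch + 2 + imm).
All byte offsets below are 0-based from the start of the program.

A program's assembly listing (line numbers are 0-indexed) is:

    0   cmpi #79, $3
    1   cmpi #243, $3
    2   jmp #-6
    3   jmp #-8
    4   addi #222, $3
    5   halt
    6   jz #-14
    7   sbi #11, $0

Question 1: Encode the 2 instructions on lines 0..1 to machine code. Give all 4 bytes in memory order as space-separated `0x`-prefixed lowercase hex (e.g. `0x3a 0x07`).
0. cmpi fields op=0x20:6|rd=3:2|imm=79:8 → word 834fh → 4f 83
1. cmpi fields op=0x20:6|rd=3:2|imm=243:8 → word 83f3h → f3 83

0x4f 0x83 0xf3 0x83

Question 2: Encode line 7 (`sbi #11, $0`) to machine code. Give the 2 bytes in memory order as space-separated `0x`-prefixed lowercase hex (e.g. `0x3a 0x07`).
L7: sbi op=0x3d:6|rd=0:2|imm=11:8 ⇒ 0xf40b ⇒ little 0b f4

0x0b 0xf4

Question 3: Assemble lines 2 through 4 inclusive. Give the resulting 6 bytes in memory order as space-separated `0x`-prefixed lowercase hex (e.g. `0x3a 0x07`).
line 2 (jmp): pack op=0x3f:6|imm=-6:10 = 0xfffa; little→ fa ff
line 3 (jmp): pack op=0x3f:6|imm=-8:10 = 0xfff8; little→ f8 ff
line 4 (addi): pack op=0x2b:6|rd=3:2|imm=222:8 = 0xafde; little→ de af

0xfa 0xff 0xf8 0xff 0xde 0xaf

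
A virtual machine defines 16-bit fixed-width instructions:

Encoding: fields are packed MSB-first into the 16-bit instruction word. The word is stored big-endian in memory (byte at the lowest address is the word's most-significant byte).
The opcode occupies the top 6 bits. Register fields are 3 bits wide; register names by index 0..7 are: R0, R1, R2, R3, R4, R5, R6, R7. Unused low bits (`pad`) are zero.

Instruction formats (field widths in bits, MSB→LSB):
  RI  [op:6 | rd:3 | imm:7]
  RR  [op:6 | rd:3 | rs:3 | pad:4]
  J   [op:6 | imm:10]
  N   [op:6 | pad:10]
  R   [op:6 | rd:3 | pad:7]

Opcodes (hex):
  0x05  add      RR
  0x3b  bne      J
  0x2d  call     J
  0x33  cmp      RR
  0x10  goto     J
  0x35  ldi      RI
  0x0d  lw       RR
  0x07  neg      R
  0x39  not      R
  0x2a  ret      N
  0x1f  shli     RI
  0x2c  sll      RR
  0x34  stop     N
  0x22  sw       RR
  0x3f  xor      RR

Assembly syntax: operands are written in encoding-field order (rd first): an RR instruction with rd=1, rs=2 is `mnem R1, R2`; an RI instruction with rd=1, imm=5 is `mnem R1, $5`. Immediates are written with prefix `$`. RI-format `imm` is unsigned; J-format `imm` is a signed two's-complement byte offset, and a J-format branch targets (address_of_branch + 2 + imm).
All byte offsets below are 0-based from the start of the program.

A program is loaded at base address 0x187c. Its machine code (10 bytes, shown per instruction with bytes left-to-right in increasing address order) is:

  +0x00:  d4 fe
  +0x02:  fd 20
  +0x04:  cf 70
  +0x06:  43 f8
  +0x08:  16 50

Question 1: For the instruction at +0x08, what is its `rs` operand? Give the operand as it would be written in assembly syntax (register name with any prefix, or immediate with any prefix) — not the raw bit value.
R5

off 0x08: read 16 50 as big → 0x1650
  top 6b → 0x5 → add [RR]
  rd: (w>>7)&0x7=0x4 → R4
  rs: (w>>4)&0x7=0x5 → R5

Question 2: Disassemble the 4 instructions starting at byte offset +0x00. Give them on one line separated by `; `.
ldi R1, $126; xor R2, R2; cmp R6, R7; goto $-8

[00] d4 fe → 0xd4fe
  top 6b → 0x35 → ldi [RI]
  rd: (w>>7)&0x7=0x1 → R1
  imm: (w>>0)&0x7f=0x7e → $126
[02] fd 20 → 0xfd20
  top 6b → 0x3f → xor [RR]
  rd: (w>>7)&0x7=0x2 → R2
  rs: (w>>4)&0x7=0x2 → R2
[04] cf 70 → 0xcf70
  top 6b → 0x33 → cmp [RR]
  rd: (w>>7)&0x7=0x6 → R6
  rs: (w>>4)&0x7=0x7 → R7
[06] 43 f8 → 0x43f8
  top 6b → 0x10 → goto [J]
  imm: (w>>0)&0x3ff=0x3f8 (s10→-8) → $-8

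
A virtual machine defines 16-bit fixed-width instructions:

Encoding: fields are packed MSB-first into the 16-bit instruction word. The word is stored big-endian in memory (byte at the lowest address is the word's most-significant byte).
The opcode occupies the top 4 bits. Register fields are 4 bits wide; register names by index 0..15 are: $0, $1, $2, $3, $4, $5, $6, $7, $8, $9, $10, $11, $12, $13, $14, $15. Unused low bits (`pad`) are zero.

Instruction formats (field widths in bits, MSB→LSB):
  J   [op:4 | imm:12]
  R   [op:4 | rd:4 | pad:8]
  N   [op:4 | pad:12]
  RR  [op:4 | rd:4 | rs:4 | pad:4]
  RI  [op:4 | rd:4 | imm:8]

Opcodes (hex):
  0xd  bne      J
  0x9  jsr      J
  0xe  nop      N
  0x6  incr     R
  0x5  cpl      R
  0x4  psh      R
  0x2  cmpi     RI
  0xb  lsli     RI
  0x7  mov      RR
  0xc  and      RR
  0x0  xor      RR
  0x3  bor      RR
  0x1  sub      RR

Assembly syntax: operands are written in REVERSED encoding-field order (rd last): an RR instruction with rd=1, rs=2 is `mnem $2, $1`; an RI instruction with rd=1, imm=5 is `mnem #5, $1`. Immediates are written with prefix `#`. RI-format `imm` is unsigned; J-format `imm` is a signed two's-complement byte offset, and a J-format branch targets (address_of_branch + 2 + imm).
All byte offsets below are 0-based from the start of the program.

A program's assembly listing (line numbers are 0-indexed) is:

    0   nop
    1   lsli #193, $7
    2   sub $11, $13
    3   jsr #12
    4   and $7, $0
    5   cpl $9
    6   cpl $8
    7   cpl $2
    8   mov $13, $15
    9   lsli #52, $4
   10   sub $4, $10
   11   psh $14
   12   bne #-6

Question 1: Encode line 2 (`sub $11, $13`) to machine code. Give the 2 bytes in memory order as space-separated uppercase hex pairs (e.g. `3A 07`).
L2: sub op=0x1:4|rd=13:4|rs=11:4|pad=0:4 ⇒ 0x1db0 ⇒ big 1d b0

1D B0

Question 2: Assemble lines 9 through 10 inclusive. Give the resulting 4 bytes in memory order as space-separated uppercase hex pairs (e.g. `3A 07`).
B4 34 1A 40

9. lsli fields op=0xb:4|rd=4:4|imm=52:8 → word b434h → b4 34
10. sub fields op=0x1:4|rd=10:4|rs=4:4|pad=0:4 → word 1a40h → 1a 40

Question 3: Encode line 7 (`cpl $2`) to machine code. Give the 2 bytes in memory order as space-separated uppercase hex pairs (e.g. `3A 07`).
7. cpl fields op=0x5:4|rd=2:4|pad=0:8 → word 5200h → 52 00

52 00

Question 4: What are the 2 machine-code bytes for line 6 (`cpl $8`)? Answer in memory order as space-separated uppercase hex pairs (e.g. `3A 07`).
58 00

6. cpl fields op=0x5:4|rd=8:4|pad=0:8 → word 5800h → 58 00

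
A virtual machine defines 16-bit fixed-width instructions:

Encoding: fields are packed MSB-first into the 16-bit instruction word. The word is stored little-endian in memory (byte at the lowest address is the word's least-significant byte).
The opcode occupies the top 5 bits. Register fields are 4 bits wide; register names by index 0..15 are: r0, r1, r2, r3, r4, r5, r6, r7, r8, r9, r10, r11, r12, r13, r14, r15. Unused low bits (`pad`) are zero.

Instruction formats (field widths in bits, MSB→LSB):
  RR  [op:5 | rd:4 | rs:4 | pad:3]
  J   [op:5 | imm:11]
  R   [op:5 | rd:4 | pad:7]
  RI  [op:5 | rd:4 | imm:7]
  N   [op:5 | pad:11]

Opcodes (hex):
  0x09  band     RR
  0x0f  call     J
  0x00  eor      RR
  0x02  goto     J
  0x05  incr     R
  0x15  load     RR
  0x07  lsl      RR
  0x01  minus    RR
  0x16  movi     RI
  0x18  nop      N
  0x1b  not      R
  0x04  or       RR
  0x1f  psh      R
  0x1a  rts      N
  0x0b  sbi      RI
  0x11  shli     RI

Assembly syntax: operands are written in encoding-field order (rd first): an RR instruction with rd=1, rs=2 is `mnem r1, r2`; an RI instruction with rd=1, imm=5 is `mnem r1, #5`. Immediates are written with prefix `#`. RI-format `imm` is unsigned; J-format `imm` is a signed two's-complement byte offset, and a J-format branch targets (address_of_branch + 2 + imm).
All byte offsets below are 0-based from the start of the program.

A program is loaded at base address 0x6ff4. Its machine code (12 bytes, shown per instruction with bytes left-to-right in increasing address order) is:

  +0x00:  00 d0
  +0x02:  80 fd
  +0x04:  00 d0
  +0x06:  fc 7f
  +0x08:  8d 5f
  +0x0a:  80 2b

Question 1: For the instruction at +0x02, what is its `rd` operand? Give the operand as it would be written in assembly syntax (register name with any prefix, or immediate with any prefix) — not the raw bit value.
r11

off 0x02: read 80 fd as little → 0xfd80
  op=0xfd80>>11=0x1f ⇒ psh (R)
  rd: (w>>7)&0xf=0xb → r11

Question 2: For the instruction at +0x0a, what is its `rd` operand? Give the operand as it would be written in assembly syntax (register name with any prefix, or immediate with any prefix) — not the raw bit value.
r7

off 0x0a: read 80 2b as little → 0x2b80
  op=0x2b80>>11=0x5 ⇒ incr (R)
  [10:7] rd=7 = r7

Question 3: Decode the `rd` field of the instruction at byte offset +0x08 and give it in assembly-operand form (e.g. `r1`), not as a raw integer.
[08] 8d 5f → 0x5f8d
  opcode bits[15:11]=0xb: sbi/RI
  rd: (w>>7)&0xf=0xf → r15
  imm: (w>>0)&0x7f=0xd → #13

r15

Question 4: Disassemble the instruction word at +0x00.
off 0x00: read 00 d0 as little → 0xd000
  op=0xd000>>11=0x1a ⇒ rts (N)

rts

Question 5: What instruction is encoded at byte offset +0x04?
@+04  little-endian(00 d0) = 0xd000
  top 5b → 0x1a → rts [N]

rts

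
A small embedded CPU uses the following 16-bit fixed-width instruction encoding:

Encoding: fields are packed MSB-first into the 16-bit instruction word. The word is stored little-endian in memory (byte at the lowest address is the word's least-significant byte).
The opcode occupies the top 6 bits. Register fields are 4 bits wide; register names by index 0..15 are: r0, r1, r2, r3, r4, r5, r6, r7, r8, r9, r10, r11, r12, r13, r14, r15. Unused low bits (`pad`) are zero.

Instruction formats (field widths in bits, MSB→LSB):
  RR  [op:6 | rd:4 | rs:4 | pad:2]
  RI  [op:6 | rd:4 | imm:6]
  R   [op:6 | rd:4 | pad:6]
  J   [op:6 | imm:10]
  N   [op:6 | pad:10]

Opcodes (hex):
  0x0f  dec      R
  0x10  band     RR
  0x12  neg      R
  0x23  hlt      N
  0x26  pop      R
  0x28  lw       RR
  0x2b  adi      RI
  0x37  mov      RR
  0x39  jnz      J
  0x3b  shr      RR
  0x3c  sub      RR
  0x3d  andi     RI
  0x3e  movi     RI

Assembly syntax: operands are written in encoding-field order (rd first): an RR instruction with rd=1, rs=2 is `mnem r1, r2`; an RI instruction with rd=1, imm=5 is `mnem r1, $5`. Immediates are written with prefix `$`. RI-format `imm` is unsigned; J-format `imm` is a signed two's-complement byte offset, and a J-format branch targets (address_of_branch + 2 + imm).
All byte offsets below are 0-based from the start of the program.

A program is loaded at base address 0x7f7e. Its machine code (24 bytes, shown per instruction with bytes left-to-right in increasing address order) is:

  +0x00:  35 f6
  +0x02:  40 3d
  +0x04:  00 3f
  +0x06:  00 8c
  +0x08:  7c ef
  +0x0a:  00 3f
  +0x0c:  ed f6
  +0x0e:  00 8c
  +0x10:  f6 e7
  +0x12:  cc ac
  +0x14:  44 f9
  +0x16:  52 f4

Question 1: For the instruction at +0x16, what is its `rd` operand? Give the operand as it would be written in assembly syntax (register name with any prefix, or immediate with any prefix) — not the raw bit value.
[16] 52 f4 → 0xf452
  op=0xf452>>10=0x3d ⇒ andi (RI)
  [9:6] rd=1 = r1
  [5:0] imm=18 = $18

r1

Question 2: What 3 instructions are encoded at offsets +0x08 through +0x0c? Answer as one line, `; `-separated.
+0x08: 7c ef ⇒ word 0xef7c (little)
  opcode bits[15:10]=0x3b: shr/RR
  rd: (w>>6)&0xf=0xd → r13
  rs: (w>>2)&0xf=0xf → r15
+0x0a: 00 3f ⇒ word 0x3f00 (little)
  opcode bits[15:10]=0xf: dec/R
  rd: (w>>6)&0xf=0xc → r12
+0x0c: ed f6 ⇒ word 0xf6ed (little)
  opcode bits[15:10]=0x3d: andi/RI
  rd: (w>>6)&0xf=0xb → r11
  imm: (w>>0)&0x3f=0x2d → $45

shr r13, r15; dec r12; andi r11, $45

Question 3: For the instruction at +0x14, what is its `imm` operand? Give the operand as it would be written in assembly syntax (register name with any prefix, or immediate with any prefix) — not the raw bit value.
$4

+0x14: 44 f9 ⇒ word 0xf944 (little)
  op=0xf944>>10=0x3e ⇒ movi (RI)
  rd: (w>>6)&0xf=0x5 → r5
  imm: (w>>0)&0x3f=0x4 → $4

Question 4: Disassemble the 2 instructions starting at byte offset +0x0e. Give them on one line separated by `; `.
hlt; jnz $-10

[0e] 00 8c → 0x8c00
  op=0x8c00>>10=0x23 ⇒ hlt (N)
[10] f6 e7 → 0xe7f6
  op=0xe7f6>>10=0x39 ⇒ jnz (J)
  imm: (w>>0)&0x3ff=0x3f6 (s10→-10) → $-10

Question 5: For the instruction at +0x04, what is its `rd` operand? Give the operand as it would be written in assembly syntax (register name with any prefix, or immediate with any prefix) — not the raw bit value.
[04] 00 3f → 0x3f00
  top 6b → 0xf → dec [R]
  rd: (w>>6)&0xf=0xc → r12

r12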